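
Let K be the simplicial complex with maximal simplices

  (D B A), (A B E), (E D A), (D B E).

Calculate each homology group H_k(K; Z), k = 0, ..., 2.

H_0 ≅ Z,  H_1 = 0,  H_2 ≅ Z.

Order the vertices as A < B < D < E. Listing each simplex with vertices in this order, K has dimension 2 with simplices:

  0-simplices (4): A, B, D, E
  1-simplices (6): AB, AD, AE, BD, BE, DE
  2-simplices (4): ABD, ABE, ADE, BDE

so the chain groups are C_0 ≅ Z^4, C_1 ≅ Z^6, C_2 ≅ Z^4.

The boundary map ∂_1: C_1 → C_0 maps an edge to its endpoints' difference, ∂[p,q] = q − p. For instance
  ∂BE = E − B.
The resulting 4×6 matrix has rank 3, and its Smith normal form has invariant factors (1,1,1).

∂_2: C_2 → C_1 sends each 2-simplex [p,q,r] to [q,r] − [p,r] + [p,q]. For instance
  ∂BDE = DE − BE + BD,
  ∂ABD = BD − AD + AB.
This gives a 6×4 integer matrix of rank 3; reducing to Smith normal form yields diagonal entries (1,1,1).

Reading off H_k = ker ∂_k / im ∂_{k+1}:

  H_0: rank C_0 − rank ∂_1 = 4 − 3 = 1, and the invariant factors of ∂_1 are all 1, so H_0 ≅ Z.
  H_1: rank ker ∂_1 − rank ∂_2 = (6 − 3) − 3 = 0, and the invariant factors of ∂_2 are all 1, so H_1 ≅ 0.
  H_2: rank ker ∂_2 − rank ∂_3 = (4 − 3) − 0 = 1, and there is no ∂_3, so H_2 ≅ Z.

(K is a triangulation of the 2-sphere S^2.)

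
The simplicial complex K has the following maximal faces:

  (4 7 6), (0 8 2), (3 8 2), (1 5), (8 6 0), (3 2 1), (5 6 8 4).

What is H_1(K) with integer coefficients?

H_1 ≅ Z.

Order the vertices as 0 < 1 < 2 < 3 < 4 < 5 < 6 < 7 < 8. Listing each simplex with vertices in this order, K has dimension 3 with simplices:

  0-simplices (9): [0], [1], [2], [3], [4], [5], [6], [7], [8]
  1-simplices (17): [0,2], [0,6], [0,8], [1,2], [1,3], [1,5], [2,3], [2,8], [3,8], [4,5], [4,6], [4,7], [4,8], [5,6], [5,8], [6,7], [6,8]
  2-simplices (9): [0,2,8], [0,6,8], [1,2,3], [2,3,8], [4,5,6], [4,5,8], [4,6,7], [4,6,8], [5,6,8]
  3-simplices (1): [4,5,6,8]

so the chain groups are C_0 ≅ Z^9, C_1 ≅ Z^17, C_2 ≅ Z^9, C_3 ≅ Z^1.

Boundary ∂_1: C_1 → C_0 sends each edge [p,q] (with p < q) to q − p.
As a 9×17 matrix over Z this has rank 8, with invariant factors (1,1,1,1,1,1,1,1).

The boundary map ∂_2: C_2 → C_1 maps a triangle to the signed sum of its edges. For instance
  ∂[4,5,8] = [5,8] − [4,8] + [4,5],
  ∂[1,2,3] = [2,3] − [1,3] + [1,2].
This gives a 17×9 integer matrix of rank 8; reducing to Smith normal form yields diagonal entries (1,1,1,1,1,1,1,1).

Boundary ∂_3: C_3 → C_2 sends each 3-simplex σ to the alternating sum Σ_i (−1)^i (σ with its i-th vertex removed). For instance
  ∂[4,5,6,8] = [5,6,8] − [4,6,8] + [4,5,8] − [4,5,6].
The 9×1 boundary matrix has rank 1 and Smith normal form diag(1).

Now H_k = ker ∂_k / im ∂_{k+1}, so:

  H_1: rank ker ∂_1 − rank ∂_2 = (17 − 8) − 8 = 1, and the invariant factors of ∂_2 are all 1, so H_1 = Z.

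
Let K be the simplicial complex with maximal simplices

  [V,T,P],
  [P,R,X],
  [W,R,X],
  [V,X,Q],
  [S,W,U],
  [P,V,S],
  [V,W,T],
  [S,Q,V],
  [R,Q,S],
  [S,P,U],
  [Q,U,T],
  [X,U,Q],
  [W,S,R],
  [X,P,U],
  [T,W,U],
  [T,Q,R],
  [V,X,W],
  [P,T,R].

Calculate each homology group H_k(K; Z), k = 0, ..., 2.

H_0 ≅ Z,  H_1 ≅ Z^2,  H_2 ≅ Z.

Take the total order P < Q < R < S < T < U < V < W < X on the vertex set. Then K (dimension 2) consists of the simplices:

  0-simplices (9): P, Q, R, S, T, U, V, W, X
  1-simplices (27): PR, PS, PT, PU, PV, PX, QR, QS, QT, QU, QV, QX, RS, RT, RW, RX, SU, SV, SW, TU, TV, TW, UW, UX, VW, VX, WX
  2-simplices (18): PRT, PRX, PSU, PSV, PTV, PUX, QRS, QRT, QSV, QTU, QUX, QVX, RSW, RWX, SUW, TUW, TVW, VWX

Hence C_0 ≅ Z^9, C_1 ≅ Z^27, C_2 ≅ Z^18.

The boundary map ∂_1: C_1 → C_0 is given by ∂[p,q] = [q] − [p].
This gives a 9×27 integer matrix of rank 8; reducing to Smith normal form yields diagonal entries (1,1,1,1,1,1,1,1).

Boundary ∂_2: C_2 → C_1 maps a triangle to the signed sum of its edges. For instance
  ∂SUW = UW − SW + SU,
  ∂QUX = UX − QX + QU.
The 27×18 boundary matrix has rank 17 and Smith normal form diag(1,1,1,1,1,1,1,1,1,1,1,1,1,1,1,1,1).

Reading off H_k = ker ∂_k / im ∂_{k+1}:

  H_0: rank C_0 − rank ∂_1 = 9 − 8 = 1, and the invariant factors of ∂_1 are all 1, so H_0 ≅ Z.
  H_1: rank ker ∂_1 − rank ∂_2 = (27 − 8) − 17 = 2, and the invariant factors of ∂_2 are all 1, so H_1 ≅ Z^2.
  H_2: rank ker ∂_2 − rank ∂_3 = (18 − 17) − 0 = 1, and there is no ∂_3, so H_2 ≅ Z.

As a check, the Euler characteristic is 9 − 27 + 18 = 0, which agrees with 1 − 2 + 1 = 0.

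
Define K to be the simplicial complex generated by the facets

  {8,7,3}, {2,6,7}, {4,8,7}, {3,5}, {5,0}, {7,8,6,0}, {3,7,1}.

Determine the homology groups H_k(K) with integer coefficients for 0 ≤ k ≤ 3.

H_0 ≅ Z,  H_1 ≅ Z,  H_2 = 0,  H_3 = 0.

We work with the vertex ordering 0 < 1 < 2 < 3 < 4 < 5 < 6 < 7 < 8. The simplices of K, each written with vertices in increasing order, are:

  0-simplices (9): [0], [1], [2], [3], [4], [5], [6], [7], [8]
  1-simplices (16): [0,5], [0,6], [0,7], [0,8], [1,3], [1,7], [2,6], [2,7], [3,5], [3,7], [3,8], [4,7], [4,8], [6,7], [6,8], [7,8]
  2-simplices (8): [0,6,7], [0,6,8], [0,7,8], [1,3,7], [2,6,7], [3,7,8], [4,7,8], [6,7,8]
  3-simplices (1): [0,6,7,8]

giving chain groups C_0 ≅ Z^9, C_1 ≅ Z^16, C_2 ≅ Z^8, C_3 ≅ Z^1.

The boundary map ∂_1: C_1 → C_0 is given by ∂[p,q] = [q] − [p].
As a 9×16 matrix over Z this has rank 8, with invariant factors (1,1,1,1,1,1,1,1).

∂_2: C_2 → C_1 sends each 2-simplex [p,q,r] to [q,r] − [p,r] + [p,q]. For instance
  ∂[3,7,8] = [7,8] − [3,8] + [3,7],
  ∂[6,7,8] = [7,8] − [6,8] + [6,7].
The resulting 16×8 matrix has rank 7, and its Smith normal form has invariant factors (1,1,1,1,1,1,1).

Boundary ∂_3: C_3 → C_2 sends each 3-simplex σ to the alternating sum Σ_i (−1)^i (σ with its i-th vertex removed). For instance
  ∂[0,6,7,8] = [6,7,8] − [0,7,8] + [0,6,8] − [0,6,7].
This gives a 8×1 integer matrix of rank 1; reducing to Smith normal form yields diagonal entries (1).

Computing H_k = (kernel of ∂_k) / (image of ∂_{k+1}):

  H_0: rank C_0 − rank ∂_1 = 9 − 8 = 1, and the invariant factors of ∂_1 are all 1, so H_0 = Z.
  H_1: rank ker ∂_1 − rank ∂_2 = (16 − 8) − 7 = 1, and the invariant factors of ∂_2 are all 1, so H_1 = Z.
  H_2: rank ker ∂_2 − rank ∂_3 = (8 − 7) − 1 = 0, and the invariant factors of ∂_3 are all 1, so H_2 = 0.
  H_3: rank ker ∂_3 − rank ∂_4 = (1 − 1) − 0 = 0, and there is no ∂_4, so H_3 = 0.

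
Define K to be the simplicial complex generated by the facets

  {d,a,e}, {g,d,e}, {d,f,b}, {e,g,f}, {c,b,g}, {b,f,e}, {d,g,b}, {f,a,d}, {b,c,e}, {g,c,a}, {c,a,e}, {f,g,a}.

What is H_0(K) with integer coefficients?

K has 7 vertices, 18 edges, 12 triangles.
rank ∂_0 = 0, rank ∂_1 = 6 ⇒ b_0 = 7 − 0 − 6 = 1; all invariant factors of ∂_1 are 1 so no torsion. So H_0 = Z.

H_0 = Z.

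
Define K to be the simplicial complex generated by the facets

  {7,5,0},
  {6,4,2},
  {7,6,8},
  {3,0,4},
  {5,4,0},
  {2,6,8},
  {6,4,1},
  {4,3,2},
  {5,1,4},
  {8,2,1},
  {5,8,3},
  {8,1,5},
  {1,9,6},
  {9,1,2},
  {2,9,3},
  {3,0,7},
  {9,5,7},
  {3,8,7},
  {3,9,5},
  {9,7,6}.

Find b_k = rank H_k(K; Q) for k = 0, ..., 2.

We work with the vertex ordering 0 < 1 < 2 < 3 < 4 < 5 < 6 < 7 < 8 < 9. The simplices of K, each written with vertices in increasing order, are:

  0-simplices (10): [0], [1], [2], [3], [4], [5], [6], [7], [8], [9]
  1-simplices (30): (30 of them)
  2-simplices (20): (20 of them)

giving chain groups C_0 ≅ Z^10, C_1 ≅ Z^30, C_2 ≅ Z^20.

∂_1: C_1 → C_0 is given by ∂[p,q] = [q] − [p]. For instance
  ∂[4,5] = [5] − [4].
As a 10×30 matrix over Z this has rank 9, with invariant factors (1,1,1,1,1,1,1,1,1).

The boundary map ∂_2: C_2 → C_1 maps a triangle to the signed sum of its edges. For instance
  ∂[1,4,5] = [4,5] − [1,5] + [1,4],
  ∂[3,5,9] = [5,9] − [3,9] + [3,5].
This gives a 30×20 integer matrix of rank 20; reducing to Smith normal form yields diagonal entries (1,1,1,1,1,1,1,1,1,1,1,1,1,1,1,1,1,1,1,2).

Now H_k = ker ∂_k / im ∂_{k+1}, so:

  H_0: rank C_0 − rank ∂_1 = 10 − 9 = 1, and the invariant factors of ∂_1 are all 1, so H_0 ≅ Z.
  H_1: rank ker ∂_1 − rank ∂_2 = (30 − 9) − 20 = 1, and ∂_2 has invariant factor 2 > 1, so H_1 ≅ Z ⊕ Z_2.
  H_2: rank ker ∂_2 − rank ∂_3 = (20 − 20) − 0 = 0, and there is no ∂_3, so H_2 ≅ 0.

Hence the Betti numbers are b_0 = 1, b_1 = 1, b_2 = 0.

b_0 = 1, b_1 = 1, b_2 = 0.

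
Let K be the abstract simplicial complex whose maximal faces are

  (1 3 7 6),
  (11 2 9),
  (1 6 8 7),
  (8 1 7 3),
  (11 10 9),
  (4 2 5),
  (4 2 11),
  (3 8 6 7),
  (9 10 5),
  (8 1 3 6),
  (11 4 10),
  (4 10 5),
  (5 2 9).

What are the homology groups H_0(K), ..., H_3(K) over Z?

H_0 ≅ Z^2,  H_1 = 0,  H_2 ≅ Z,  H_3 ≅ Z.

We work with the vertex ordering 1 < 2 < 3 < 4 < 5 < 6 < 7 < 8 < 9 < 10 < 11. The simplices of K, each written with vertices in increasing order, are:

  0-simplices (11): [1], [2], [3], [4], [5], [6], [7], [8], [9], [10], [11]
  1-simplices (22): [1,3], [1,6], [1,7], [1,8], [2,4], [2,5], [2,9], [2,11], [3,6], [3,7], [3,8], [4,5], [4,10], [4,11], [5,9], [5,10], [6,7], [6,8], [7,8], [9,10], [9,11], [10,11]
  2-simplices (18): (18 of them)
  3-simplices (5): [1,3,6,7], [1,3,6,8], [1,3,7,8], [1,6,7,8], [3,6,7,8]

giving chain groups C_0 ≅ Z^11, C_1 ≅ Z^22, C_2 ≅ Z^18, C_3 ≅ Z^5.

∂_1: C_1 → C_0 is given by ∂[p,q] = [q] − [p].
The resulting 11×22 matrix has rank 9, and its Smith normal form has invariant factors (1,1,1,1,1,1,1,1,1).

Boundary ∂_2: C_2 → C_1 maps a triangle to the signed sum of its edges. For instance
  ∂[1,6,7] = [6,7] − [1,7] + [1,6],
  ∂[1,7,8] = [7,8] − [1,8] + [1,7].
The 22×18 boundary matrix has rank 13 and Smith normal form diag(1,1,1,1,1,1,1,1,1,1,1,1,1).

Boundary ∂_3: C_3 → C_2 sends each 3-simplex σ to the alternating sum Σ_i (−1)^i (σ with its i-th vertex removed). For instance
  ∂[1,6,7,8] = [6,7,8] − [1,7,8] + [1,6,8] − [1,6,7],
  ∂[1,3,7,8] = [3,7,8] − [1,7,8] + [1,3,8] − [1,3,7].
The 18×5 boundary matrix has rank 4 and Smith normal form diag(1,1,1,1).

Reading off H_k = ker ∂_k / im ∂_{k+1}:

  H_0: rank C_0 − rank ∂_1 = 11 − 9 = 2, and the invariant factors of ∂_1 are all 1, so H_0 = Z^2.
  H_1: rank ker ∂_1 − rank ∂_2 = (22 − 9) − 13 = 0, and the invariant factors of ∂_2 are all 1, so H_1 = 0.
  H_2: rank ker ∂_2 − rank ∂_3 = (18 − 13) − 4 = 1, and the invariant factors of ∂_3 are all 1, so H_2 = Z.
  H_3: rank ker ∂_3 − rank ∂_4 = (5 − 4) − 0 = 1, and there is no ∂_4, so H_3 = Z.

As a check, the Euler characteristic is 11 − 22 + 18 − 5 = 2, which agrees with 2 − 0 + 1 − 1 = 2.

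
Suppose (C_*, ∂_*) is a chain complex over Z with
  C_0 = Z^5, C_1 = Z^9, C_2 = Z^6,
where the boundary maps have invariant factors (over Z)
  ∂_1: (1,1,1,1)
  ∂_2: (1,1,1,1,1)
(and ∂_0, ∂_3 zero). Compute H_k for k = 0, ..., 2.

H_0 = Z,  H_1 = 0,  H_2 = Z.

H_0: b_0 = 5 − 0 − 4 = 1; torsion from ∂_1 factors > 1: none. So H_0 = Z.
H_1: b_1 = 9 − 4 − 5 = 0; torsion from ∂_2 factors > 1: none. So H_1 = 0.
H_2: b_2 = 6 − 5 − 0 = 1; torsion from ∂_3 factors > 1: none. So H_2 = Z.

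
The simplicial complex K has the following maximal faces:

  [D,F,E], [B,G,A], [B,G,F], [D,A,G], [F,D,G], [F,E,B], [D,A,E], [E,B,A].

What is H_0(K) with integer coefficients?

H_0 = Z.

Take the total order A < B < D < E < F < G on the vertex set. Then K (dimension 2) consists of the simplices:

  0-simplices (6): A, B, D, E, F, G
  1-simplices (12): AB, AD, AE, AG, BE, BF, BG, DE, DF, DG, EF, FG
  2-simplices (8): ABE, ABG, ADE, ADG, BEF, BFG, DEF, DFG

so the chain groups are C_0 ≅ Z^6, C_1 ≅ Z^12, C_2 ≅ Z^8.

Boundary ∂_1: C_1 → C_0 sends each edge [p,q] (with p < q) to q − p.
As a 6×12 matrix over Z this has rank 5, with invariant factors (1,1,1,1,1).

∂_2: C_2 → C_1 acts by ∂[p,q,r] = [q,r] − [p,r] + [p,q]. For instance
  ∂BFG = FG − BG + BF,
  ∂ABE = BE − AE + AB.
As a 12×8 matrix over Z this has rank 7, with invariant factors (1,1,1,1,1,1,1).

From H_k ≅ ker(∂_k) / im(∂_{k+1}) we obtain:

  H_0: rank C_0 − rank ∂_1 = 6 − 5 = 1, and the invariant factors of ∂_1 are all 1, so H_0 ≅ Z.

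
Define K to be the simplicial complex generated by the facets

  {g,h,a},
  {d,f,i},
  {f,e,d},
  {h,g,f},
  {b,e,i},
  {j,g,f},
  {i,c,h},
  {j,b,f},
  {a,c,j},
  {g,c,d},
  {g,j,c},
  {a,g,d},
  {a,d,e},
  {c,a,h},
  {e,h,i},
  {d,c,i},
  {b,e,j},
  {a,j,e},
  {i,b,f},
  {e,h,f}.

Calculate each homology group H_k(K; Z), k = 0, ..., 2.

We work with the vertex ordering a < b < c < d < e < f < g < h < i < j. The simplices of K, each written with vertices in increasing order, are:

  0-simplices (10): a, b, c, d, e, f, g, h, i, j
  1-simplices (30): ac, ad, ae, ag, ah, aj, be, bf, bi, bj, cd, cg, ch, ci, cj, de, df, dg, di, ef, eh, ei, ej, fg, fh, fi, fj, gh, gj, hi
  2-simplices (20): ach, acj, ade, adg, aej, agh, bei, bej, bfi, bfj, cdg, cdi, cgj, chi, def, dfi, efh, ehi, fgh, fgj

Hence C_0 ≅ Z^10, C_1 ≅ Z^30, C_2 ≅ Z^20.

∂_1: C_1 → C_0 sends each edge [p,q] (with p < q) to q − p. For instance
  ∂ad = d − a.
The resulting 10×30 matrix has rank 9, and its Smith normal form has invariant factors (1,1,1,1,1,1,1,1,1).

The boundary map ∂_2: C_2 → C_1 maps a triangle to the signed sum of its edges. For instance
  ∂efh = fh − eh + ef,
  ∂aej = ej − aj + ae.
As a 30×20 matrix over Z this has rank 20, with invariant factors (1,1,1,1,1,1,1,1,1,1,1,1,1,1,1,1,1,1,1,2).

Now H_k = ker ∂_k / im ∂_{k+1}, so:

  H_0: rank C_0 − rank ∂_1 = 10 − 9 = 1, and the invariant factors of ∂_1 are all 1, so H_0 ≅ Z.
  H_1: rank ker ∂_1 − rank ∂_2 = (30 − 9) − 20 = 1, and ∂_2 has invariant factor 2 > 1, so H_1 ≅ Z ⊕ Z/2.
  H_2: rank ker ∂_2 − rank ∂_3 = (20 − 20) − 0 = 0, and there is no ∂_3, so H_2 ≅ 0.

H_0 ≅ Z,  H_1 ≅ Z ⊕ Z/2,  H_2 = 0.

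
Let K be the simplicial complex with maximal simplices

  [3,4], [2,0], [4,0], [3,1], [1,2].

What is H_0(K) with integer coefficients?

Fix the vertex order 0 < 1 < 2 < 3 < 4 and write every simplex with vertices in increasing order. Then dim K = 1 and the simplices of K are:

  0-simplices (5): [0], [1], [2], [3], [4]
  1-simplices (5): [0,2], [0,4], [1,2], [1,3], [3,4]

so the chain groups are C_0 ≅ Z^5, C_1 ≅ Z^5.

Boundary ∂_1: C_1 → C_0 is given by ∂[p,q] = [q] − [p]. For instance
  ∂[1,3] = [3] − [1].
As a 5×5 matrix over Z this has rank 4, with invariant factors (1,1,1,1).

From H_k ≅ ker(∂_k) / im(∂_{k+1}) we obtain:

  H_0: rank C_0 − rank ∂_1 = 5 − 4 = 1, and the invariant factors of ∂_1 are all 1, so H_0 = Z.

(K is a triangulation of the circle S^1.)

H_0 = Z.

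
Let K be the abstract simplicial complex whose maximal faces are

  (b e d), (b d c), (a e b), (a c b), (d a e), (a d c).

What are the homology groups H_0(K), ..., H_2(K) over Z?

We work with the vertex ordering a < b < c < d < e. The simplices of K, each written with vertices in increasing order, are:

  0-simplices (5): a, b, c, d, e
  1-simplices (9): ab, ac, ad, ae, bc, bd, be, cd, de
  2-simplices (6): abc, abe, acd, ade, bcd, bde

giving chain groups C_0 ≅ Z^5, C_1 ≅ Z^9, C_2 ≅ Z^6.

Boundary ∂_1: C_1 → C_0 sends each edge [p,q] (with p < q) to q − p.
The resulting 5×9 matrix has rank 4, and its Smith normal form has invariant factors (1,1,1,1).

∂_2: C_2 → C_1 maps a triangle to the signed sum of its edges. For instance
  ∂ade = de − ae + ad,
  ∂bcd = cd − bd + bc.
As a 9×6 matrix over Z this has rank 5, with invariant factors (1,1,1,1,1).

From H_k ≅ ker(∂_k) / im(∂_{k+1}) we obtain:

  H_0: rank C_0 − rank ∂_1 = 5 − 4 = 1, and the invariant factors of ∂_1 are all 1, so H_0 ≅ Z.
  H_1: rank ker ∂_1 − rank ∂_2 = (9 − 4) − 5 = 0, and the invariant factors of ∂_2 are all 1, so H_1 ≅ 0.
  H_2: rank ker ∂_2 − rank ∂_3 = (6 − 5) − 0 = 1, and there is no ∂_3, so H_2 ≅ Z.

As a check, the Euler characteristic is 5 − 9 + 6 = 2, which agrees with 1 − 0 + 1 = 2.
(K is a triangulation of the 2-sphere S^2.)

H_0 ≅ Z,  H_1 = 0,  H_2 ≅ Z.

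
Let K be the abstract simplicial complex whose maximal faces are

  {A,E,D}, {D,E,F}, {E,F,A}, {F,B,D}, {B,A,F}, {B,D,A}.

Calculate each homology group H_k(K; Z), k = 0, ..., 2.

H_0 = Z,  H_1 = 0,  H_2 = Z.

Take the total order A < B < D < E < F on the vertex set. Then K (dimension 2) consists of the simplices:

  0-simplices (5): A, B, D, E, F
  1-simplices (9): AB, AD, AE, AF, BD, BF, DE, DF, EF
  2-simplices (6): ABD, ABF, ADE, AEF, BDF, DEF

Hence C_0 ≅ Z^5, C_1 ≅ Z^9, C_2 ≅ Z^6.

The boundary map ∂_1: C_1 → C_0 is given by ∂[p,q] = [q] − [p].
The 5×9 boundary matrix has rank 4 and Smith normal form diag(1,1,1,1).

∂_2: C_2 → C_1 acts by ∂[p,q,r] = [q,r] − [p,r] + [p,q]. For instance
  ∂AEF = EF − AF + AE,
  ∂BDF = DF − BF + BD.
The 9×6 boundary matrix has rank 5 and Smith normal form diag(1,1,1,1,1).

Now H_k = ker ∂_k / im ∂_{k+1}, so:

  H_0: rank C_0 − rank ∂_1 = 5 − 4 = 1, and the invariant factors of ∂_1 are all 1, so H_0 = Z.
  H_1: rank ker ∂_1 − rank ∂_2 = (9 − 4) − 5 = 0, and the invariant factors of ∂_2 are all 1, so H_1 = 0.
  H_2: rank ker ∂_2 − rank ∂_3 = (6 − 5) − 0 = 1, and there is no ∂_3, so H_2 = Z.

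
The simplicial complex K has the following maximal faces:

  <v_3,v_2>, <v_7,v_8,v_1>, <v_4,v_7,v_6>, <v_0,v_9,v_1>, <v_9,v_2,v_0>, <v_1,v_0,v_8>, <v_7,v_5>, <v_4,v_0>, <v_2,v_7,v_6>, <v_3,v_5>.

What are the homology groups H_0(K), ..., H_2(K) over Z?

H_0 ≅ Z,  H_1 ≅ Z^3,  H_2 = 0.

We work with the vertex ordering v_0 < v_1 < v_2 < v_3 < v_4 < v_5 < v_6 < v_7 < v_8 < v_9. The simplices of K, each written with vertices in increasing order, are:

  0-simplices (10): [v_0], [v_1], [v_2], [v_3], [v_4], [v_5], [v_6], [v_7], [v_8], [v_9]
  1-simplices (18): (18 of them)
  2-simplices (6): [v_0,v_1,v_8], [v_0,v_1,v_9], [v_0,v_2,v_9], [v_1,v_7,v_8], [v_2,v_6,v_7], [v_4,v_6,v_7]

so the chain groups are C_0 ≅ Z^10, C_1 ≅ Z^18, C_2 ≅ Z^6.

The boundary map ∂_1: C_1 → C_0 sends each edge [p,q] (with p < q) to q − p. For instance
  ∂[v_0,v_1] = [v_1] − [v_0].
The 10×18 boundary matrix has rank 9 and Smith normal form diag(1,1,1,1,1,1,1,1,1).

∂_2: C_2 → C_1 maps a triangle to the signed sum of its edges. For instance
  ∂[v_4,v_6,v_7] = [v_6,v_7] − [v_4,v_7] + [v_4,v_6],
  ∂[v_0,v_2,v_9] = [v_2,v_9] − [v_0,v_9] + [v_0,v_2].
As a 18×6 matrix over Z this has rank 6, with invariant factors (1,1,1,1,1,1).

Now H_k = ker ∂_k / im ∂_{k+1}, so:

  H_0: rank C_0 − rank ∂_1 = 10 − 9 = 1, and the invariant factors of ∂_1 are all 1, so H_0 = Z.
  H_1: rank ker ∂_1 − rank ∂_2 = (18 − 9) − 6 = 3, and the invariant factors of ∂_2 are all 1, so H_1 = Z^3.
  H_2: rank ker ∂_2 − rank ∂_3 = (6 − 6) − 0 = 0, and there is no ∂_3, so H_2 = 0.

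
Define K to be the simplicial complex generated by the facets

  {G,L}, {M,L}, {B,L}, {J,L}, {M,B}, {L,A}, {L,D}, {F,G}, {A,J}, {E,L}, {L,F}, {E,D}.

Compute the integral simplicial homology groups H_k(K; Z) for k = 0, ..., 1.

Take the total order A < B < D < E < F < G < J < L < M on the vertex set. Then K (dimension 1) consists of the simplices:

  0-simplices (9): A, B, D, E, F, G, J, L, M
  1-simplices (12): AJ, AL, BL, BM, DE, DL, EL, FG, FL, GL, JL, LM

Hence C_0 ≅ Z^9, C_1 ≅ Z^12.

Boundary ∂_1: C_1 → C_0 is given by ∂[p,q] = [q] − [p]. For instance
  ∂EL = L − E.
As a 9×12 matrix over Z this has rank 8, with invariant factors (1,1,1,1,1,1,1,1).

Reading off H_k = ker ∂_k / im ∂_{k+1}:

  H_0: rank C_0 − rank ∂_1 = 9 − 8 = 1, and the invariant factors of ∂_1 are all 1, so H_0 ≅ Z.
  H_1: rank ker ∂_1 − rank ∂_2 = (12 − 8) − 0 = 4, and there is no ∂_2, so H_1 ≅ Z^4.

H_0 ≅ Z,  H_1 ≅ Z^4.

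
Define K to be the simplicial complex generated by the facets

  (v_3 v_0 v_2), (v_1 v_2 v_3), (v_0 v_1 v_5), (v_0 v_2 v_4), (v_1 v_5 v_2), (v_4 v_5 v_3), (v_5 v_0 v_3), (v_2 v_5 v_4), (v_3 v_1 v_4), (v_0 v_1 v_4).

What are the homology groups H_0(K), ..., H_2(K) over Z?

Fix the vertex order v_0 < v_1 < v_2 < v_3 < v_4 < v_5 and write every simplex with vertices in increasing order. Then dim K = 2 and the simplices of K are:

  0-simplices (6): [v_0], [v_1], [v_2], [v_3], [v_4], [v_5]
  1-simplices (15): (15 of them)
  2-simplices (10): [v_0,v_1,v_4], [v_0,v_1,v_5], [v_0,v_2,v_3], [v_0,v_2,v_4], [v_0,v_3,v_5], [v_1,v_2,v_3], [v_1,v_2,v_5], [v_1,v_3,v_4], [v_2,v_4,v_5], [v_3,v_4,v_5]

giving chain groups C_0 ≅ Z^6, C_1 ≅ Z^15, C_2 ≅ Z^10.

The boundary map ∂_1: C_1 → C_0 sends each edge [p,q] (with p < q) to q − p. For instance
  ∂[v_0,v_1] = [v_1] − [v_0].
This gives a 6×15 integer matrix of rank 5; reducing to Smith normal form yields diagonal entries (1,1,1,1,1).

The boundary map ∂_2: C_2 → C_1 acts by ∂[p,q,r] = [q,r] − [p,r] + [p,q]. For instance
  ∂[v_3,v_4,v_5] = [v_4,v_5] − [v_3,v_5] + [v_3,v_4],
  ∂[v_0,v_1,v_4] = [v_1,v_4] − [v_0,v_4] + [v_0,v_1].
The 15×10 boundary matrix has rank 10 and Smith normal form diag(1,1,1,1,1,1,1,1,1,2).

Now H_k = ker ∂_k / im ∂_{k+1}, so:

  H_0: rank C_0 − rank ∂_1 = 6 − 5 = 1, and the invariant factors of ∂_1 are all 1, so H_0 = Z.
  H_1: rank ker ∂_1 − rank ∂_2 = (15 − 5) − 10 = 0, and ∂_2 has invariant factor 2 > 1, so H_1 = Z/2.
  H_2: rank ker ∂_2 − rank ∂_3 = (10 − 10) − 0 = 0, and there is no ∂_3, so H_2 = 0.

(K is a triangulation of the real projective plane RP^2.)

H_0 ≅ Z,  H_1 ≅ Z/2,  H_2 = 0.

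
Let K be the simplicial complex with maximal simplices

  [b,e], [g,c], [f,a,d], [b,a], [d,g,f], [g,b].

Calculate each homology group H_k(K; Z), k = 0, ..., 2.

H_0 = Z,  H_1 = Z,  H_2 = 0.

Take the total order a < b < c < d < e < f < g on the vertex set. Then K (dimension 2) consists of the simplices:

  0-simplices (7): a, b, c, d, e, f, g
  1-simplices (9): ab, ad, af, be, bg, cg, df, dg, fg
  2-simplices (2): adf, dfg

Hence C_0 ≅ Z^7, C_1 ≅ Z^9, C_2 ≅ Z^2.

The boundary map ∂_1: C_1 → C_0 is given by ∂[p,q] = [q] − [p]. For instance
  ∂fg = g − f.
As a 7×9 matrix over Z this has rank 6, with invariant factors (1,1,1,1,1,1).

The boundary map ∂_2: C_2 → C_1 maps a triangle to the signed sum of its edges. For instance
  ∂dfg = fg − dg + df,
  ∂adf = df − af + ad.
The resulting 9×2 matrix has rank 2, and its Smith normal form has invariant factors (1,1).

Reading off H_k = ker ∂_k / im ∂_{k+1}:

  H_0: rank C_0 − rank ∂_1 = 7 − 6 = 1, and the invariant factors of ∂_1 are all 1, so H_0 = Z.
  H_1: rank ker ∂_1 − rank ∂_2 = (9 − 6) − 2 = 1, and the invariant factors of ∂_2 are all 1, so H_1 = Z.
  H_2: rank ker ∂_2 − rank ∂_3 = (2 − 2) − 0 = 0, and there is no ∂_3, so H_2 = 0.

As a check, the Euler characteristic is 7 − 9 + 2 = 0, which agrees with 1 − 1 + 0 = 0.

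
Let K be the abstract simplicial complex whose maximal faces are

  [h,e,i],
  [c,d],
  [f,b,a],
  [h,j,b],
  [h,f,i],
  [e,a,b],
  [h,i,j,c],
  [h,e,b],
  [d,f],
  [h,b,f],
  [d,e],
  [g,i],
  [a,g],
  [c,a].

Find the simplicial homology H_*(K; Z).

K has 10 vertices, 23 edges, 11 triangles, 1 3-simplex.
rank ∂_0 = 0, rank ∂_1 = 9 ⇒ b_0 = 10 − 0 − 9 = 1; all invariant factors of ∂_1 are 1 so no torsion. So H_0 = Z.
rank ∂_1 = 9, rank ∂_2 = 10 ⇒ b_1 = 23 − 9 − 10 = 4; all invariant factors of ∂_2 are 1 so no torsion. So H_1 = Z^4.
rank ∂_2 = 10, rank ∂_3 = 1 ⇒ b_2 = 11 − 10 − 1 = 0; all invariant factors of ∂_3 are 1 so no torsion. So H_2 = 0.
rank ∂_3 = 1, rank ∂_4 = 0 ⇒ b_3 = 1 − 1 − 0 = 0. So H_3 = 0.

H_0 = Z,  H_1 = Z^4,  H_2 = 0,  H_3 = 0.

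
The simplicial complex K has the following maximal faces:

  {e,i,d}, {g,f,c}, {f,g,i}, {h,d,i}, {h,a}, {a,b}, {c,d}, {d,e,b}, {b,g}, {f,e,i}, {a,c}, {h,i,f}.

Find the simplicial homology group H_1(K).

We work with the vertex ordering a < b < c < d < e < f < g < h < i. The simplices of K, each written with vertices in increasing order, are:

  0-simplices (9): a, b, c, d, e, f, g, h, i
  1-simplices (19): ab, ac, ah, bd, be, bg, cd, cf, cg, de, dh, di, ef, ei, fg, fh, fi, gi, hi
  2-simplices (7): bde, cfg, dei, dhi, efi, fgi, fhi

Hence C_0 ≅ Z^9, C_1 ≅ Z^19, C_2 ≅ Z^7.

∂_1: C_1 → C_0 maps an edge to its endpoints' difference, ∂[p,q] = q − p. For instance
  ∂ef = f − e.
As a 9×19 matrix over Z this has rank 8, with invariant factors (1,1,1,1,1,1,1,1).

The boundary map ∂_2: C_2 → C_1 sends each 2-simplex [p,q,r] to [q,r] − [p,r] + [p,q]. For instance
  ∂efi = fi − ei + ef,
  ∂fgi = gi − fi + fg.
As a 19×7 matrix over Z this has rank 7, with invariant factors (1,1,1,1,1,1,1).

Now H_k = ker ∂_k / im ∂_{k+1}, so:

  H_1: rank ker ∂_1 − rank ∂_2 = (19 − 8) − 7 = 4, and the invariant factors of ∂_2 are all 1, so H_1 = Z^4.

H_1 ≅ Z^4.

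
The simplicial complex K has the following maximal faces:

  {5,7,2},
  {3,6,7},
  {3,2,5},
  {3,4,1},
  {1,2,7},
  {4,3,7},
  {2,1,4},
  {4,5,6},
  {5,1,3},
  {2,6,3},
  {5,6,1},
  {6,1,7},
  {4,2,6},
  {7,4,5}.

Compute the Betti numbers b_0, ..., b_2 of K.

b_0 = 1, b_1 = 2, b_2 = 1.

Fix the vertex order 1 < 2 < 3 < 4 < 5 < 6 < 7 and write every simplex with vertices in increasing order. Then dim K = 2 and the simplices of K are:

  0-simplices (7): [1], [2], [3], [4], [5], [6], [7]
  1-simplices (21): [1,2], [1,3], [1,4], [1,5], [1,6], [1,7], [2,3], [2,4], [2,5], [2,6], [2,7], [3,4], [3,5], [3,6], [3,7], [4,5], [4,6], [4,7], [5,6], [5,7], [6,7]
  2-simplices (14): [1,2,4], [1,2,7], [1,3,4], [1,3,5], [1,5,6], [1,6,7], [2,3,5], [2,3,6], [2,4,6], [2,5,7], [3,4,7], [3,6,7], [4,5,6], [4,5,7]

giving chain groups C_0 ≅ Z^7, C_1 ≅ Z^21, C_2 ≅ Z^14.

The boundary map ∂_1: C_1 → C_0 sends each edge [p,q] (with p < q) to q − p. For instance
  ∂[4,6] = [6] − [4].
This gives a 7×21 integer matrix of rank 6; reducing to Smith normal form yields diagonal entries (1,1,1,1,1,1).

Boundary ∂_2: C_2 → C_1 sends each 2-simplex [p,q,r] to [q,r] − [p,r] + [p,q]. For instance
  ∂[2,3,6] = [3,6] − [2,6] + [2,3],
  ∂[3,6,7] = [6,7] − [3,7] + [3,6].
The 21×14 boundary matrix has rank 13 and Smith normal form diag(1,1,1,1,1,1,1,1,1,1,1,1,1).

From H_k ≅ ker(∂_k) / im(∂_{k+1}) we obtain:

  H_0: rank C_0 − rank ∂_1 = 7 − 6 = 1, and the invariant factors of ∂_1 are all 1, so H_0 ≅ Z.
  H_1: rank ker ∂_1 − rank ∂_2 = (21 − 6) − 13 = 2, and the invariant factors of ∂_2 are all 1, so H_1 ≅ Z^2.
  H_2: rank ker ∂_2 − rank ∂_3 = (14 − 13) − 0 = 1, and there is no ∂_3, so H_2 ≅ Z.

Hence the Betti numbers are b_0 = 1, b_1 = 2, b_2 = 1.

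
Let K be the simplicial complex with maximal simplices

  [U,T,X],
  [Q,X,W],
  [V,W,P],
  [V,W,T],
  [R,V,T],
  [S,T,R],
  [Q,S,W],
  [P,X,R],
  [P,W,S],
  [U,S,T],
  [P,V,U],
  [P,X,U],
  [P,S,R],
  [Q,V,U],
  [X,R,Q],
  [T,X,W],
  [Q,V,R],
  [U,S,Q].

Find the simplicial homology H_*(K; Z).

K has 9 vertices, 27 edges, 18 triangles.
rank ∂_0 = 0, rank ∂_1 = 8 ⇒ b_0 = 9 − 0 − 8 = 1; all invariant factors of ∂_1 are 1 so no torsion. So H_0 = Z.
rank ∂_1 = 8, rank ∂_2 = 17 ⇒ b_1 = 27 − 8 − 17 = 2; all invariant factors of ∂_2 are 1 so no torsion. So H_1 = Z^2.
rank ∂_2 = 17, rank ∂_3 = 0 ⇒ b_2 = 18 − 17 − 0 = 1. So H_2 = Z.

H_0 ≅ Z,  H_1 ≅ Z^2,  H_2 ≅ Z.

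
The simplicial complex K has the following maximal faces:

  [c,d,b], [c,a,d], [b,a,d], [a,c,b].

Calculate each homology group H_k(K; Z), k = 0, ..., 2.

H_0 = Z,  H_1 = 0,  H_2 = Z.

Fix the vertex order a < b < c < d and write every simplex with vertices in increasing order. Then dim K = 2 and the simplices of K are:

  0-simplices (4): a, b, c, d
  1-simplices (6): ab, ac, ad, bc, bd, cd
  2-simplices (4): abc, abd, acd, bcd

so the chain groups are C_0 ≅ Z^4, C_1 ≅ Z^6, C_2 ≅ Z^4.

The boundary map ∂_1: C_1 → C_0 is given by ∂[p,q] = [q] − [p].
As a 4×6 matrix over Z this has rank 3, with invariant factors (1,1,1).

∂_2: C_2 → C_1 acts by ∂[p,q,r] = [q,r] − [p,r] + [p,q]. For instance
  ∂acd = cd − ad + ac,
  ∂abd = bd − ad + ab.
The resulting 6×4 matrix has rank 3, and its Smith normal form has invariant factors (1,1,1).

Computing H_k = (kernel of ∂_k) / (image of ∂_{k+1}):

  H_0: rank C_0 − rank ∂_1 = 4 − 3 = 1, and the invariant factors of ∂_1 are all 1, so H_0 ≅ Z.
  H_1: rank ker ∂_1 − rank ∂_2 = (6 − 3) − 3 = 0, and the invariant factors of ∂_2 are all 1, so H_1 ≅ 0.
  H_2: rank ker ∂_2 − rank ∂_3 = (4 − 3) − 0 = 1, and there is no ∂_3, so H_2 ≅ Z.

As a check, the Euler characteristic is 4 − 6 + 4 = 2, which agrees with 1 − 0 + 1 = 2.
(K is a triangulation of the 2-sphere S^2.)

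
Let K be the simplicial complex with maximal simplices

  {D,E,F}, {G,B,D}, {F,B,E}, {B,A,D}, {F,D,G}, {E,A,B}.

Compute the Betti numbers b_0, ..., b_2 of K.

Take the total order A < B < D < E < F < G on the vertex set. Then K (dimension 2) consists of the simplices:

  0-simplices (6): A, B, D, E, F, G
  1-simplices (12): AB, AD, AE, BD, BE, BF, BG, DE, DF, DG, EF, FG
  2-simplices (6): ABD, ABE, BDG, BEF, DEF, DFG

Hence C_0 ≅ Z^6, C_1 ≅ Z^12, C_2 ≅ Z^6.

∂_1: C_1 → C_0 is given by ∂[p,q] = [q] − [p]. For instance
  ∂BE = E − B.
As a 6×12 matrix over Z this has rank 5, with invariant factors (1,1,1,1,1).

The boundary map ∂_2: C_2 → C_1 sends each 2-simplex [p,q,r] to [q,r] − [p,r] + [p,q]. For instance
  ∂ABD = BD − AD + AB,
  ∂ABE = BE − AE + AB.
The 12×6 boundary matrix has rank 6 and Smith normal form diag(1,1,1,1,1,1).

Reading off H_k = ker ∂_k / im ∂_{k+1}:

  H_0: rank C_0 − rank ∂_1 = 6 − 5 = 1, and the invariant factors of ∂_1 are all 1, so H_0 ≅ Z.
  H_1: rank ker ∂_1 − rank ∂_2 = (12 − 5) − 6 = 1, and the invariant factors of ∂_2 are all 1, so H_1 ≅ Z.
  H_2: rank ker ∂_2 − rank ∂_3 = (6 − 6) − 0 = 0, and there is no ∂_3, so H_2 ≅ 0.

As a check, the Euler characteristic is 6 − 12 + 6 = 0, which agrees with 1 − 1 + 0 = 0.

Hence the Betti numbers are b_0 = 1, b_1 = 1, b_2 = 0.

b_0 = 1, b_1 = 1, b_2 = 0.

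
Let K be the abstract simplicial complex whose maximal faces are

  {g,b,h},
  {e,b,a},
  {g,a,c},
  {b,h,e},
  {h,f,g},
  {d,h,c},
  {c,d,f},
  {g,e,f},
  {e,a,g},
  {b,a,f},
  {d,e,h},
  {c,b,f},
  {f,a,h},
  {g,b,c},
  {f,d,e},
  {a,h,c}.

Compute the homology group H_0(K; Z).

H_0 = Z.

Order the vertices as a < b < c < d < e < f < g < h. Listing each simplex with vertices in this order, K has dimension 2 with simplices:

  0-simplices (8): a, b, c, d, e, f, g, h
  1-simplices (24): ab, ac, ae, af, ag, ah, bc, be, bf, bg, bh, cd, cf, cg, ch, de, df, dh, ef, eg, eh, fg, fh, gh
  2-simplices (16): abe, abf, acg, ach, aeg, afh, bcf, bcg, beh, bgh, cdf, cdh, def, deh, efg, fgh

giving chain groups C_0 ≅ Z^8, C_1 ≅ Z^24, C_2 ≅ Z^16.

The boundary map ∂_1: C_1 → C_0 is given by ∂[p,q] = [q] − [p]. For instance
  ∂bg = g − b.
As a 8×24 matrix over Z this has rank 7, with invariant factors (1,1,1,1,1,1,1).

The boundary map ∂_2: C_2 → C_1 acts by ∂[p,q,r] = [q,r] − [p,r] + [p,q]. For instance
  ∂def = ef − df + de,
  ∂abf = bf − af + ab.
The 24×16 boundary matrix has rank 15 and Smith normal form diag(1,1,1,1,1,1,1,1,1,1,1,1,1,1,1).

Now H_k = ker ∂_k / im ∂_{k+1}, so:

  H_0: rank C_0 − rank ∂_1 = 8 − 7 = 1, and the invariant factors of ∂_1 are all 1, so H_0 ≅ Z.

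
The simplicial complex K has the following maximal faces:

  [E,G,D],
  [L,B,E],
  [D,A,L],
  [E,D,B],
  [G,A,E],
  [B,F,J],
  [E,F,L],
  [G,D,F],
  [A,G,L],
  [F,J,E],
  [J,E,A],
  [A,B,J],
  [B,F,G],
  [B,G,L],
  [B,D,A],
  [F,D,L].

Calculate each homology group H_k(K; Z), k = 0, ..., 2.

Order the vertices as A < B < D < E < F < G < J < L. Listing each simplex with vertices in this order, K has dimension 2 with simplices:

  0-simplices (8): A, B, D, E, F, G, J, L
  1-simplices (24): AB, AD, AE, AG, AJ, AL, BD, BE, BF, BG, BJ, BL, DE, DF, DG, DL, EF, EG, EJ, EL, FG, FJ, FL, GL
  2-simplices (16): ABD, ABJ, ADL, AEG, AEJ, AGL, BDE, BEL, BFG, BFJ, BGL, DEG, DFG, DFL, EFJ, EFL

giving chain groups C_0 ≅ Z^8, C_1 ≅ Z^24, C_2 ≅ Z^16.

The boundary map ∂_1: C_1 → C_0 maps an edge to its endpoints' difference, ∂[p,q] = q − p.
As a 8×24 matrix over Z this has rank 7, with invariant factors (1,1,1,1,1,1,1).

Boundary ∂_2: C_2 → C_1 maps a triangle to the signed sum of its edges. For instance
  ∂ADL = DL − AL + AD,
  ∂BFJ = FJ − BJ + BF.
As a 24×16 matrix over Z this has rank 15, with invariant factors (1,1,1,1,1,1,1,1,1,1,1,1,1,1,1).

Reading off H_k = ker ∂_k / im ∂_{k+1}:

  H_0: rank C_0 − rank ∂_1 = 8 − 7 = 1, and the invariant factors of ∂_1 are all 1, so H_0 = Z.
  H_1: rank ker ∂_1 − rank ∂_2 = (24 − 7) − 15 = 2, and the invariant factors of ∂_2 are all 1, so H_1 = Z^2.
  H_2: rank ker ∂_2 − rank ∂_3 = (16 − 15) − 0 = 1, and there is no ∂_3, so H_2 = Z.

H_0 = Z,  H_1 = Z^2,  H_2 = Z.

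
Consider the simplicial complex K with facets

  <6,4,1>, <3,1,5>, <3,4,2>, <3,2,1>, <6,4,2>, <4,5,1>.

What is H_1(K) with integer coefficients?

Order the vertices as 1 < 2 < 3 < 4 < 5 < 6. Listing each simplex with vertices in this order, K has dimension 2 with simplices:

  0-simplices (6): [1], [2], [3], [4], [5], [6]
  1-simplices (12): [1,2], [1,3], [1,4], [1,5], [1,6], [2,3], [2,4], [2,6], [3,4], [3,5], [4,5], [4,6]
  2-simplices (6): [1,2,3], [1,3,5], [1,4,5], [1,4,6], [2,3,4], [2,4,6]

Hence C_0 ≅ Z^6, C_1 ≅ Z^12, C_2 ≅ Z^6.

Boundary ∂_1: C_1 → C_0 maps an edge to its endpoints' difference, ∂[p,q] = q − p. For instance
  ∂[3,5] = [5] − [3].
The 6×12 boundary matrix has rank 5 and Smith normal form diag(1,1,1,1,1).

∂_2: C_2 → C_1 acts by ∂[p,q,r] = [q,r] − [p,r] + [p,q]. For instance
  ∂[2,3,4] = [3,4] − [2,4] + [2,3],
  ∂[2,4,6] = [4,6] − [2,6] + [2,4].
The resulting 12×6 matrix has rank 6, and its Smith normal form has invariant factors (1,1,1,1,1,1).

Reading off H_k = ker ∂_k / im ∂_{k+1}:

  H_1: rank ker ∂_1 − rank ∂_2 = (12 − 5) − 6 = 1, and the invariant factors of ∂_2 are all 1, so H_1 ≅ Z.

H_1 = Z.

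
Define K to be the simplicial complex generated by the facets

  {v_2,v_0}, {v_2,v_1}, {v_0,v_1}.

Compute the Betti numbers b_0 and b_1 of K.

b_0 = 1, b_1 = 1.

Take the total order v_0 < v_1 < v_2 on the vertex set. Then K (dimension 1) consists of the simplices:

  0-simplices (3): [v_0], [v_1], [v_2]
  1-simplices (3): [v_0,v_1], [v_0,v_2], [v_1,v_2]

giving chain groups C_0 ≅ Z^3, C_1 ≅ Z^3.

Boundary ∂_1: C_1 → C_0 is given by ∂[p,q] = [q] − [p]. For instance
  ∂[v_0,v_1] = [v_1] − [v_0].
This gives a 3×3 integer matrix of rank 2; reducing to Smith normal form yields diagonal entries (1,1).

Reading off H_k = ker ∂_k / im ∂_{k+1}:

  H_0: rank C_0 − rank ∂_1 = 3 − 2 = 1, and the invariant factors of ∂_1 are all 1, so H_0 ≅ Z.
  H_1: rank ker ∂_1 − rank ∂_2 = (3 − 2) − 0 = 1, and there is no ∂_2, so H_1 ≅ Z.

As a check, the Euler characteristic is 3 − 3 = 0, which agrees with 1 − 1 = 0.
(K is a triangulation of the circle S^1.)

Hence the Betti numbers are b_0 = 1, b_1 = 1.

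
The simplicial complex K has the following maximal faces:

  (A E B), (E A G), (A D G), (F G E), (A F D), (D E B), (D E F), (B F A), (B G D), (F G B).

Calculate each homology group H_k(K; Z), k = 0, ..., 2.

We work with the vertex ordering A < B < D < E < F < G. The simplices of K, each written with vertices in increasing order, are:

  0-simplices (6): A, B, D, E, F, G
  1-simplices (15): AB, AD, AE, AF, AG, BD, BE, BF, BG, DE, DF, DG, EF, EG, FG
  2-simplices (10): ABE, ABF, ADF, ADG, AEG, BDE, BDG, BFG, DEF, EFG

giving chain groups C_0 ≅ Z^6, C_1 ≅ Z^15, C_2 ≅ Z^10.

Boundary ∂_1: C_1 → C_0 sends each edge [p,q] (with p < q) to q − p. For instance
  ∂BD = D − B.
The resulting 6×15 matrix has rank 5, and its Smith normal form has invariant factors (1,1,1,1,1).

Boundary ∂_2: C_2 → C_1 acts by ∂[p,q,r] = [q,r] − [p,r] + [p,q]. For instance
  ∂ADF = DF − AF + AD,
  ∂AEG = EG − AG + AE.
The 15×10 boundary matrix has rank 10 and Smith normal form diag(1,1,1,1,1,1,1,1,1,2).

Reading off H_k = ker ∂_k / im ∂_{k+1}:

  H_0: rank C_0 − rank ∂_1 = 6 − 5 = 1, and the invariant factors of ∂_1 are all 1, so H_0 = Z.
  H_1: rank ker ∂_1 − rank ∂_2 = (15 − 5) − 10 = 0, and ∂_2 has invariant factor 2 > 1, so H_1 = Z/2.
  H_2: rank ker ∂_2 − rank ∂_3 = (10 − 10) − 0 = 0, and there is no ∂_3, so H_2 = 0.

H_0 ≅ Z,  H_1 ≅ Z/2,  H_2 = 0.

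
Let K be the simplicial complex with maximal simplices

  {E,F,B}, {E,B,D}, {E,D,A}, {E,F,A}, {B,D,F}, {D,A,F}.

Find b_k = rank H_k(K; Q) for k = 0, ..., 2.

b_0 = 1, b_1 = 0, b_2 = 1.

Order the vertices as A < B < D < E < F. Listing each simplex with vertices in this order, K has dimension 2 with simplices:

  0-simplices (5): A, B, D, E, F
  1-simplices (9): AD, AE, AF, BD, BE, BF, DE, DF, EF
  2-simplices (6): ADE, ADF, AEF, BDE, BDF, BEF

giving chain groups C_0 ≅ Z^5, C_1 ≅ Z^9, C_2 ≅ Z^6.

∂_1: C_1 → C_0 maps an edge to its endpoints' difference, ∂[p,q] = q − p.
The 5×9 boundary matrix has rank 4 and Smith normal form diag(1,1,1,1).

The boundary map ∂_2: C_2 → C_1 sends each 2-simplex [p,q,r] to [q,r] − [p,r] + [p,q]. For instance
  ∂BDF = DF − BF + BD,
  ∂BDE = DE − BE + BD.
The resulting 9×6 matrix has rank 5, and its Smith normal form has invariant factors (1,1,1,1,1).

Computing H_k = (kernel of ∂_k) / (image of ∂_{k+1}):

  H_0: rank C_0 − rank ∂_1 = 5 − 4 = 1, and the invariant factors of ∂_1 are all 1, so H_0 = Z.
  H_1: rank ker ∂_1 − rank ∂_2 = (9 − 4) − 5 = 0, and the invariant factors of ∂_2 are all 1, so H_1 = 0.
  H_2: rank ker ∂_2 − rank ∂_3 = (6 − 5) − 0 = 1, and there is no ∂_3, so H_2 = Z.

As a check, the Euler characteristic is 5 − 9 + 6 = 2, which agrees with 1 − 0 + 1 = 2.

Hence the Betti numbers are b_0 = 1, b_1 = 0, b_2 = 1.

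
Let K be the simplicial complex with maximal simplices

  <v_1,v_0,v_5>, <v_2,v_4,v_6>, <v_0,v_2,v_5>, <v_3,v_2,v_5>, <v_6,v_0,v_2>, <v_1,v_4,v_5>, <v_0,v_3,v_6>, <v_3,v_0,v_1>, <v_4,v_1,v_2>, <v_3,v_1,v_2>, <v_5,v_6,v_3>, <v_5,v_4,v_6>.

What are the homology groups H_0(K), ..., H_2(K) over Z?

H_0 ≅ Z,  H_1 ≅ Z/2Z,  H_2 = 0.

K has 7 vertices, 18 edges, 12 triangles.
rank ∂_0 = 0, rank ∂_1 = 6 ⇒ b_0 = 7 − 0 − 6 = 1; all invariant factors of ∂_1 are 1 so no torsion. So H_0 = Z.
rank ∂_1 = 6, rank ∂_2 = 12 ⇒ b_1 = 18 − 6 − 12 = 0; ∂_2 has invariant factor(s) [2] giving torsion. So H_1 = Z/2Z.
rank ∂_2 = 12, rank ∂_3 = 0 ⇒ b_2 = 12 − 12 − 0 = 0. So H_2 = 0.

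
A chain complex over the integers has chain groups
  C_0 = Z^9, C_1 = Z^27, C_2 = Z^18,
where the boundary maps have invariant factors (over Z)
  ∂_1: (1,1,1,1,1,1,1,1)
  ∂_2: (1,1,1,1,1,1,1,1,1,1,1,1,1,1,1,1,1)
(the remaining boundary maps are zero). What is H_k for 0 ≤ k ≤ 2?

H_0 = Z,  H_1 = Z^2,  H_2 = Z.

H_0: b_0 = 9 − 0 − 8 = 1; torsion from ∂_1 factors > 1: none. So H_0 = Z.
H_1: b_1 = 27 − 8 − 17 = 2; torsion from ∂_2 factors > 1: none. So H_1 = Z^2.
H_2: b_2 = 18 − 17 − 0 = 1; torsion from ∂_3 factors > 1: none. So H_2 = Z.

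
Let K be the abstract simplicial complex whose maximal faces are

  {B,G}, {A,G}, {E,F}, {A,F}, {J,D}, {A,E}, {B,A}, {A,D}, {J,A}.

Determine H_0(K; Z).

H_0 ≅ Z.

Take the total order A < B < D < E < F < G < J on the vertex set. Then K (dimension 1) consists of the simplices:

  0-simplices (7): A, B, D, E, F, G, J
  1-simplices (9): AB, AD, AE, AF, AG, AJ, BG, DJ, EF

Hence C_0 ≅ Z^7, C_1 ≅ Z^9.

The boundary map ∂_1: C_1 → C_0 is given by ∂[p,q] = [q] − [p].
This gives a 7×9 integer matrix of rank 6; reducing to Smith normal form yields diagonal entries (1,1,1,1,1,1).

Reading off H_k = ker ∂_k / im ∂_{k+1}:

  H_0: rank C_0 − rank ∂_1 = 7 − 6 = 1, and the invariant factors of ∂_1 are all 1, so H_0 ≅ Z.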